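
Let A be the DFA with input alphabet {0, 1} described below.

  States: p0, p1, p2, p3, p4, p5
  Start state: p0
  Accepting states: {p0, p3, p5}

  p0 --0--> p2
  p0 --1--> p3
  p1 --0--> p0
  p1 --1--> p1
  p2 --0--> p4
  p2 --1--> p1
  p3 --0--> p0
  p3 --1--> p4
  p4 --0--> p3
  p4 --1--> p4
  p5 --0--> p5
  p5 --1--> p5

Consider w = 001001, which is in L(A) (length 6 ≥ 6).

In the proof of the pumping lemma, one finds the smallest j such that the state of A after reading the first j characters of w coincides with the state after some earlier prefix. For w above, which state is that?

p4

Run of A on w = 0 0 1 0 0 1:
  step 0: p0  (start)
  step 1: p2  (read 0: p0→p2)
  step 2: p4  (read 0: p2→p4)
  step 3: p4  (read 1: p4→p4)   ← first repeat (p4 seen earlier)
  step 4: p3  (read 0: p4→p3)
  step 5: p0  (read 0: p3→p0)
  step 6: p3  (read 1: p0→p3)

The earliest repeat is at step j = 3: A is in p4, which it already visited at step i = 2.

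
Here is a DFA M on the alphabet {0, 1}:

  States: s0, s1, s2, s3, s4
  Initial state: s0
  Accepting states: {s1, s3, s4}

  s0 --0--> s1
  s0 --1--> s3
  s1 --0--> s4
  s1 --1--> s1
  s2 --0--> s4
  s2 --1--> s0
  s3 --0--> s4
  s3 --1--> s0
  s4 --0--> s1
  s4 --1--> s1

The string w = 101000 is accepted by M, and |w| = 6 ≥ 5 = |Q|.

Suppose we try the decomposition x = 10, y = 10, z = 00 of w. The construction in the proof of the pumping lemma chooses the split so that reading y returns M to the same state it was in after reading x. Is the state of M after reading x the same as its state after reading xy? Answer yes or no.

State sequence: s0 -1-> s3 -0-> s4 -1-> s1 -0-> s4

After x (step 2): s4. After xy (step 4): s4.
They match, so y = 10 drives M around a cycle from s4 back to itself; pumping y any number of times keeps M in s4 before reading z, and xyⁱz ∈ L(M) for every i ≥ 0.

yes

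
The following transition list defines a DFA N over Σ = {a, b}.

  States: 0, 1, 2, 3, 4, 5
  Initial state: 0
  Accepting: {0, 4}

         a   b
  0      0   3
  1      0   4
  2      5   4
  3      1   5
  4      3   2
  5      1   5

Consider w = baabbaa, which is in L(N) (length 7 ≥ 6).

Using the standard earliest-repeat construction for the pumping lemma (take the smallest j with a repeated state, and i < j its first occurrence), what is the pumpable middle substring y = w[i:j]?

baa

State sequence: 0 -b-> 3 -a-> 1 -a-> 0 -b-> 3 -b-> 5 -a-> 1 -a-> 0
First repeat at step 3: 0 was already visited.

So i = 0, j = 3, giving x = w[0:0] = ε, y = w[0:3] = baa, z = w[3:7] = bbaa.
Check: |xy| = 3 ≤ 6 and |y| = 3 ≥ 1. Reading y takes N from 0 back to 0, so every xyⁱz is accepted.
Pumping length from the standard proof: p = 6 (the number of states). The repeated state found above gives |xy| = j ≤ 6 and |y| = j − i ≥ 1.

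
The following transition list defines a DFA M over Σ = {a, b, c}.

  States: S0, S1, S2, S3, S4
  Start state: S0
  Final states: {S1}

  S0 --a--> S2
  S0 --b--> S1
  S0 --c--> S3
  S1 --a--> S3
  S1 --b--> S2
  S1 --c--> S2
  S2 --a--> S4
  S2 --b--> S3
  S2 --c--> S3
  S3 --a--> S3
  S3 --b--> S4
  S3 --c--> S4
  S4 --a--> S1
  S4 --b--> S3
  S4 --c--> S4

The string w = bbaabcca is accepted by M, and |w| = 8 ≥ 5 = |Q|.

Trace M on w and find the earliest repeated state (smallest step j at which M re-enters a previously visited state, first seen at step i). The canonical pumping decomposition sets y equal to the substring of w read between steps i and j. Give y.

baa

Run of M on w = b b a a b c c a:
  step 0: S0  (start)
  step 1: S1  (read b: S0→S1)
  step 2: S2  (read b: S1→S2)
  step 3: S4  (read a: S2→S4)
  step 4: S1  (read a: S4→S1)   ← first repeat (S1 seen earlier)
  step 5: S2  (read b: S1→S2)
  step 6: S3  (read c: S2→S3)
  step 7: S4  (read c: S3→S4)
  step 8: S1  (read a: S4→S1)

So i = 1, j = 4, giving x = w[0:1] = b, y = w[1:4] = baa, z = w[4:8] = bcca.
Check: |xy| = 4 ≤ 5 and |y| = 3 ≥ 1. Reading y takes M from S1 back to S1, so every xyⁱz is accepted.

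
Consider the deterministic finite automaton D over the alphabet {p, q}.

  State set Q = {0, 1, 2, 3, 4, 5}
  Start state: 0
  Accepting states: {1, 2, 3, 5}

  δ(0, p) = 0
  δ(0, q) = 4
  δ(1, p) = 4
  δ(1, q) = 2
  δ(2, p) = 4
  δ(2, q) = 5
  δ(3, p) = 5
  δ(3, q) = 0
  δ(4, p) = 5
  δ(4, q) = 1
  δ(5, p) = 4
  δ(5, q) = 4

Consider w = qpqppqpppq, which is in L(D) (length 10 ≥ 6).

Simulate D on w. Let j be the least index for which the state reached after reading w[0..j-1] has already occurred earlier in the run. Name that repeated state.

4

Run of D on w = q p q p p q p p p q:
  step 0: 0  (start)
  step 1: 4  (read q: 0→4)
  step 2: 5  (read p: 4→5)
  step 3: 4  (read q: 5→4)   ← first repeat (4 seen earlier)
  step 4: 5  (read p: 4→5)
  step 5: 4  (read p: 5→4)
  step 6: 1  (read q: 4→1)
  step 7: 4  (read p: 1→4)
  step 8: 5  (read p: 4→5)
  step 9: 4  (read p: 5→4)
  step 10: 1  (read q: 4→1)

The earliest repeat is at step j = 3: D is in 4, which it already visited at step i = 1.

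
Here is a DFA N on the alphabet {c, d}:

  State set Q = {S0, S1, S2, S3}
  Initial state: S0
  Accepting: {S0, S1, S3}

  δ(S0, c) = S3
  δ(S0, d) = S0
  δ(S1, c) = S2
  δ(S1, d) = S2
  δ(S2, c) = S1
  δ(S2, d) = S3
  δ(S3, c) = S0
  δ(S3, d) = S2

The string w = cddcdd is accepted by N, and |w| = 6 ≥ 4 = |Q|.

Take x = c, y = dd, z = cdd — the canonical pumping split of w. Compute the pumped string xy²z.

cddddcdd

xy^2z = c·dd·dd·cdd = cddddcdd.
Reading y = dd takes N from S3 back to S3, so after x·y·y the machine is still in S3, and z then leads to the accepting state S0. Hence cddddcdd ∈ L(N).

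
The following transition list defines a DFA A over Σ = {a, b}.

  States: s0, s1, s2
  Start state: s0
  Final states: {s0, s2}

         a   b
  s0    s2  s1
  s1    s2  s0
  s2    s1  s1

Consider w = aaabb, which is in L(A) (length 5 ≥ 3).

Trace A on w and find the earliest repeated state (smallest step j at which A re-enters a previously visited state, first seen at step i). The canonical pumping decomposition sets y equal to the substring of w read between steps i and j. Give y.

aa

State sequence: s0 -a-> s2 -a-> s1 -a-> s2 -b-> s1 -b-> s0
First repeat at step 3: s2 was already visited.

So i = 1, j = 3, giving x = w[0:1] = a, y = w[1:3] = aa, z = w[3:5] = bb.
Check: |xy| = 3 ≤ 3 and |y| = 2 ≥ 1. Reading y takes A from s2 back to s2, so every xyⁱz is accepted.
Since A has 3 states, any run of length ≥ 3 visits 3+1 states, so by pigeonhole some state repeats within the first 3 steps — that repeat gives the pumpable loop.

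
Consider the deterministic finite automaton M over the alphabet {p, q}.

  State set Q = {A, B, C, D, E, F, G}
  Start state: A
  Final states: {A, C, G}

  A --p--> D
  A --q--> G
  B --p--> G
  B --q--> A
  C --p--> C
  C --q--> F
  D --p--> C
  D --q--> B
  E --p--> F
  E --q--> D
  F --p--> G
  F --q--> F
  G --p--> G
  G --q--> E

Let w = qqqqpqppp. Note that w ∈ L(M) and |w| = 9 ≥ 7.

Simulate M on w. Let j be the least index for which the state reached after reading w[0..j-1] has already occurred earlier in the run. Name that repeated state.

Run of M on w = q q q q p q p p p:
  step 0: A  (start)
  step 1: G  (read q: A→G)
  step 2: E  (read q: G→E)
  step 3: D  (read q: E→D)
  step 4: B  (read q: D→B)
  step 5: G  (read p: B→G)   ← first repeat (G seen earlier)
  step 6: E  (read q: G→E)
  step 7: F  (read p: E→F)
  step 8: G  (read p: F→G)
  step 9: G  (read p: G→G)

The earliest repeat is at step j = 5: M is in G, which it already visited at step i = 1.
The DFA has 7 states, so the proof of the pumping lemma guarantees a repeated state among the first 7+1 visited; the segment between the two visits is the pumpable y.

G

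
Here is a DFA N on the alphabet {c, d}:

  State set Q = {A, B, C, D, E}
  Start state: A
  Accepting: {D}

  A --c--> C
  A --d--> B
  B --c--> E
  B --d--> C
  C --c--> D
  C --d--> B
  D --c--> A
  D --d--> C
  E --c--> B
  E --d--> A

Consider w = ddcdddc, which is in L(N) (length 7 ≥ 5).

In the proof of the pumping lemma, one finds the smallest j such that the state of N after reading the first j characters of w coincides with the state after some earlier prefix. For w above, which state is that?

Run of N on w = d d c d d d c:
  step 0: A  (start)
  step 1: B  (read d: A→B)
  step 2: C  (read d: B→C)
  step 3: D  (read c: C→D)
  step 4: C  (read d: D→C)   ← first repeat (C seen earlier)
  step 5: B  (read d: C→B)
  step 6: C  (read d: B→C)
  step 7: D  (read c: C→D)

The earliest repeat is at step j = 4: N is in C, which it already visited at step i = 2.
Since N has 5 states, any run of length ≥ 5 visits 5+1 states, so by pigeonhole some state repeats within the first 5 steps — that repeat gives the pumpable loop.

C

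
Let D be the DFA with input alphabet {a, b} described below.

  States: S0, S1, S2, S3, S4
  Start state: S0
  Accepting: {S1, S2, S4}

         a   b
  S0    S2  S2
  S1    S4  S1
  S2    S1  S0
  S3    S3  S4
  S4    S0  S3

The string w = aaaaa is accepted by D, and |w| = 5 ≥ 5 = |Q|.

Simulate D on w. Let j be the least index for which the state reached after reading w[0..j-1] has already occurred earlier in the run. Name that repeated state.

Run of D on w = a a a a a:
  step 0: S0  (start)
  step 1: S2  (read a: S0→S2)
  step 2: S1  (read a: S2→S1)
  step 3: S4  (read a: S1→S4)
  step 4: S0  (read a: S4→S0)   ← first repeat (S0 seen earlier)
  step 5: S2  (read a: S0→S2)

The earliest repeat is at step j = 4: D is in S0, which it already visited at step i = 0.
The DFA has 5 states, so the proof of the pumping lemma guarantees a repeated state among the first 5+1 visited; the segment between the two visits is the pumpable y.

S0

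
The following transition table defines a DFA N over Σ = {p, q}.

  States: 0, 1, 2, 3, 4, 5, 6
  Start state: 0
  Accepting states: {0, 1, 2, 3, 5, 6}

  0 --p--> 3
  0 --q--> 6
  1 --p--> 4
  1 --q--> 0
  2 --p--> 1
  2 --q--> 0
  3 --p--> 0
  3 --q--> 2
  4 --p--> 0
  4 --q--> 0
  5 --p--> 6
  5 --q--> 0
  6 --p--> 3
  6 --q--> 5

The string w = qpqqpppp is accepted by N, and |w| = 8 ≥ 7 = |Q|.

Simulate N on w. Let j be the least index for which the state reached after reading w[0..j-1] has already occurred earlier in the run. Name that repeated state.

Run of N on w = q p q q p p p p:
  step 0: 0  (start)
  step 1: 6  (read q: 0→6)
  step 2: 3  (read p: 6→3)
  step 3: 2  (read q: 3→2)
  step 4: 0  (read q: 2→0)   ← first repeat (0 seen earlier)
  step 5: 3  (read p: 0→3)
  step 6: 0  (read p: 3→0)
  step 7: 3  (read p: 0→3)
  step 8: 0  (read p: 3→0)

The earliest repeat is at step j = 4: N is in 0, which it already visited at step i = 0.
With |Q| = 7, pigeonhole forces a state repeat no later than step 7; the substring read between the first and second visits to that state can be pumped.

0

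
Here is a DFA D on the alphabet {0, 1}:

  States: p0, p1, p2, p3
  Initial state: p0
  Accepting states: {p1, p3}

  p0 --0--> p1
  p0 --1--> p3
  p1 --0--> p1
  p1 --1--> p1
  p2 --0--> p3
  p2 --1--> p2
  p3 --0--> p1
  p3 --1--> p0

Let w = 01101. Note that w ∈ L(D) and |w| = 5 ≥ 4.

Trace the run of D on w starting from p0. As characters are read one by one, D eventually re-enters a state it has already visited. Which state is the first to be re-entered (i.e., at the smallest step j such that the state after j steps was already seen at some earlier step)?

p1

Run of D on w = 0 1 1 0 1:
  step 0: p0  (start)
  step 1: p1  (read 0: p0→p1)
  step 2: p1  (read 1: p1→p1)   ← first repeat (p1 seen earlier)
  step 3: p1  (read 1: p1→p1)
  step 4: p1  (read 0: p1→p1)
  step 5: p1  (read 1: p1→p1)

The earliest repeat is at step j = 2: D is in p1, which it already visited at step i = 1.
The DFA has 4 states, so the proof of the pumping lemma guarantees a repeated state among the first 4+1 visited; the segment between the two visits is the pumpable y.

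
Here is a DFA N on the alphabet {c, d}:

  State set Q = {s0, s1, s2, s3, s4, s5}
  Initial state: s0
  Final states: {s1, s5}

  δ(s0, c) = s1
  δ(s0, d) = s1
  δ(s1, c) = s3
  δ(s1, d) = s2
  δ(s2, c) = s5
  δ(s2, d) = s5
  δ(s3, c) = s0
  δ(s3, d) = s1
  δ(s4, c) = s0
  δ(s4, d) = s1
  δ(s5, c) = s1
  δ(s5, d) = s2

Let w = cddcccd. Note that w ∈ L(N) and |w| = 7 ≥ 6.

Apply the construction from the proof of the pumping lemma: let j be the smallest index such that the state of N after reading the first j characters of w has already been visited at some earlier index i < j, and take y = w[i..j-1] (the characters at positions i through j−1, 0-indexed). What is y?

Run of N on w = c d d c c c d:
  step 0: s0  (start)
  step 1: s1  (read c: s0→s1)
  step 2: s2  (read d: s1→s2)
  step 3: s5  (read d: s2→s5)
  step 4: s1  (read c: s5→s1)   ← first repeat (s1 seen earlier)
  step 5: s3  (read c: s1→s3)
  step 6: s0  (read c: s3→s0)
  step 7: s1  (read d: s0→s1)

So i = 1, j = 4, giving x = w[0:1] = c, y = w[1:4] = ddc, z = w[4:7] = ccd.
Check: |xy| = 4 ≤ 6 and |y| = 3 ≥ 1. Reading y takes N from s1 back to s1, so every xyⁱz is accepted.
Since N has 6 states, any run of length ≥ 6 visits 6+1 states, so by pigeonhole some state repeats within the first 6 steps — that repeat gives the pumpable loop.

ddc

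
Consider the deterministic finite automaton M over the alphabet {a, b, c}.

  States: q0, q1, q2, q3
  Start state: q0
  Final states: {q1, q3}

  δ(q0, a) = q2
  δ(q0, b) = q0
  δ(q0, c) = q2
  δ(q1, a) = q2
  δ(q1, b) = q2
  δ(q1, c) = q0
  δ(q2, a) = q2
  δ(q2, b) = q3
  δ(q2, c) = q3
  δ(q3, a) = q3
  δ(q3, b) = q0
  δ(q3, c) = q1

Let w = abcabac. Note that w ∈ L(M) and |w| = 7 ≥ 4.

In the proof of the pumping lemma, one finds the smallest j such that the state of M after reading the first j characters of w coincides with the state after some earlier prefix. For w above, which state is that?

State sequence: q0 -a-> q2 -b-> q3 -c-> q1 -a-> q2 -b-> q3 -a-> q3 -c-> q1
First repeat at step 4: q2 was already visited.

The earliest repeat is at step j = 4: M is in q2, which it already visited at step i = 1.
With |Q| = 4, pigeonhole forces a state repeat no later than step 4; the substring read between the first and second visits to that state can be pumped.

q2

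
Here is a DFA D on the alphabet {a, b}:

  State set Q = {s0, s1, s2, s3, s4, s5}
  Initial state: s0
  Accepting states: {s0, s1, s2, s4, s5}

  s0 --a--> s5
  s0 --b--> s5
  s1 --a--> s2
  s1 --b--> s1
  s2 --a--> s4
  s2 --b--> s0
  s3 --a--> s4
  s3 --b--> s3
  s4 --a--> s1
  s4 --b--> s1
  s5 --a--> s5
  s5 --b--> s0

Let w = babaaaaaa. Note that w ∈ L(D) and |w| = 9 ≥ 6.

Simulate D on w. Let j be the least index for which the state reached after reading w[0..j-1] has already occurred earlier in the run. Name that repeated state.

s5

Run of D on w = b a b a a a a a a:
  step 0: s0  (start)
  step 1: s5  (read b: s0→s5)
  step 2: s5  (read a: s5→s5)   ← first repeat (s5 seen earlier)
  step 3: s0  (read b: s5→s0)
  step 4: s5  (read a: s0→s5)
  step 5: s5  (read a: s5→s5)
  step 6: s5  (read a: s5→s5)
  step 7: s5  (read a: s5→s5)
  step 8: s5  (read a: s5→s5)
  step 9: s5  (read a: s5→s5)

The earliest repeat is at step j = 2: D is in s5, which it already visited at step i = 1.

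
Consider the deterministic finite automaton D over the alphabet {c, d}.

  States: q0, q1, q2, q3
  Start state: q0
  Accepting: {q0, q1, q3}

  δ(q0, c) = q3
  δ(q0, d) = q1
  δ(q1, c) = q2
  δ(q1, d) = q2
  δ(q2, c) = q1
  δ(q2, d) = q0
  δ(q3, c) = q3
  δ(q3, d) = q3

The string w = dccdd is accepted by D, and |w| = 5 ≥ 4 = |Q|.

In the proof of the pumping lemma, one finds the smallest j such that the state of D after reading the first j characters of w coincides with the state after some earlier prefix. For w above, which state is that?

Run of D on w = d c c d d:
  step 0: q0  (start)
  step 1: q1  (read d: q0→q1)
  step 2: q2  (read c: q1→q2)
  step 3: q1  (read c: q2→q1)   ← first repeat (q1 seen earlier)
  step 4: q2  (read d: q1→q2)
  step 5: q0  (read d: q2→q0)

The earliest repeat is at step j = 3: D is in q1, which it already visited at step i = 1.
The DFA has 4 states, so the proof of the pumping lemma guarantees a repeated state among the first 4+1 visited; the segment between the two visits is the pumpable y.

q1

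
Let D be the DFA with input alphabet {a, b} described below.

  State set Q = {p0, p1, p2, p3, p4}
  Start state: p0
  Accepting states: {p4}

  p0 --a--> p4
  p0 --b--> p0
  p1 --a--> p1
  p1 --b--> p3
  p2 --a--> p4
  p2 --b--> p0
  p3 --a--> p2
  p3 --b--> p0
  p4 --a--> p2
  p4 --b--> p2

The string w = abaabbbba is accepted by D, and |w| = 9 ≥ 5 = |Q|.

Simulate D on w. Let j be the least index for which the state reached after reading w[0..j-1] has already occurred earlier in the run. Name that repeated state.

Run of D on w = a b a a b b b b a:
  step 0: p0  (start)
  step 1: p4  (read a: p0→p4)
  step 2: p2  (read b: p4→p2)
  step 3: p4  (read a: p2→p4)   ← first repeat (p4 seen earlier)
  step 4: p2  (read a: p4→p2)
  step 5: p0  (read b: p2→p0)
  step 6: p0  (read b: p0→p0)
  step 7: p0  (read b: p0→p0)
  step 8: p0  (read b: p0→p0)
  step 9: p4  (read a: p0→p4)

The earliest repeat is at step j = 3: D is in p4, which it already visited at step i = 1.

p4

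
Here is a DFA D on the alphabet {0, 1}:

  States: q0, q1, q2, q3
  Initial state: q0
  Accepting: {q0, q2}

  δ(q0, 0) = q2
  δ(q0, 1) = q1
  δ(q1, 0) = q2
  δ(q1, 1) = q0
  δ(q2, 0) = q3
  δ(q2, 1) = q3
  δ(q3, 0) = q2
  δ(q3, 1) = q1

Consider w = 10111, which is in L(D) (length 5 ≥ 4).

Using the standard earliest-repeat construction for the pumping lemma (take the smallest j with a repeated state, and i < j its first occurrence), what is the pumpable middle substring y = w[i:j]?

Run of D on w = 1 0 1 1 1:
  step 0: q0  (start)
  step 1: q1  (read 1: q0→q1)
  step 2: q2  (read 0: q1→q2)
  step 3: q3  (read 1: q2→q3)
  step 4: q1  (read 1: q3→q1)   ← first repeat (q1 seen earlier)
  step 5: q0  (read 1: q1→q0)

So i = 1, j = 4, giving x = w[0:1] = 1, y = w[1:4] = 011, z = w[4:5] = 1.
Check: |xy| = 4 ≤ 4 and |y| = 3 ≥ 1. Reading y takes D from q1 back to q1, so every xyⁱz is accepted.

011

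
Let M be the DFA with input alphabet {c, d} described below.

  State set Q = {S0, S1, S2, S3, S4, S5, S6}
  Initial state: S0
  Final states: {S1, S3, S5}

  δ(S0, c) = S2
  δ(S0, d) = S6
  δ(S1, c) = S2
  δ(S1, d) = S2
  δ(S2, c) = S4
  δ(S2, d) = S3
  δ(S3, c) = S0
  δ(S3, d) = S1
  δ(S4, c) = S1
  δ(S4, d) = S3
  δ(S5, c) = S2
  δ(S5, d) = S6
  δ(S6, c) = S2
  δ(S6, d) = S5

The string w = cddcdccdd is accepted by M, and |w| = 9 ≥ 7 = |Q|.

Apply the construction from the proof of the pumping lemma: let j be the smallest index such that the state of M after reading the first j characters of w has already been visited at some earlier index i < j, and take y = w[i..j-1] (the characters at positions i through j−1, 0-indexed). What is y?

ddc

Run of M on w = c d d c d c c d d:
  step 0: S0  (start)
  step 1: S2  (read c: S0→S2)
  step 2: S3  (read d: S2→S3)
  step 3: S1  (read d: S3→S1)
  step 4: S2  (read c: S1→S2)   ← first repeat (S2 seen earlier)
  step 5: S3  (read d: S2→S3)
  step 6: S0  (read c: S3→S0)
  step 7: S2  (read c: S0→S2)
  step 8: S3  (read d: S2→S3)
  step 9: S1  (read d: S3→S1)

So i = 1, j = 4, giving x = w[0:1] = c, y = w[1:4] = ddc, z = w[4:9] = dccdd.
Check: |xy| = 4 ≤ 7 and |y| = 3 ≥ 1. Reading y takes M from S2 back to S2, so every xyⁱz is accepted.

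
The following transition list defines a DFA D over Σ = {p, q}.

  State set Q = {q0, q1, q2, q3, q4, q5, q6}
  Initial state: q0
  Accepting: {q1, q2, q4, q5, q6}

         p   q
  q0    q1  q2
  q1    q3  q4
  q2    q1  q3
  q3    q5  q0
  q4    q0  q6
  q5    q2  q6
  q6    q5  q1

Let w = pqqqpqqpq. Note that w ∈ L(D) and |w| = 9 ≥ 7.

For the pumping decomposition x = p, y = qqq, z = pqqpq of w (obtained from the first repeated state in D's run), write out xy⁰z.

ppqqpq

xy⁰z = xz = p·pqqpq = ppqqpq.
Reading y = qqq takes D from q1 back to q1, so after x the machine is still in q1, and z then leads to the accepting state q4. Hence ppqqpq ∈ L(D).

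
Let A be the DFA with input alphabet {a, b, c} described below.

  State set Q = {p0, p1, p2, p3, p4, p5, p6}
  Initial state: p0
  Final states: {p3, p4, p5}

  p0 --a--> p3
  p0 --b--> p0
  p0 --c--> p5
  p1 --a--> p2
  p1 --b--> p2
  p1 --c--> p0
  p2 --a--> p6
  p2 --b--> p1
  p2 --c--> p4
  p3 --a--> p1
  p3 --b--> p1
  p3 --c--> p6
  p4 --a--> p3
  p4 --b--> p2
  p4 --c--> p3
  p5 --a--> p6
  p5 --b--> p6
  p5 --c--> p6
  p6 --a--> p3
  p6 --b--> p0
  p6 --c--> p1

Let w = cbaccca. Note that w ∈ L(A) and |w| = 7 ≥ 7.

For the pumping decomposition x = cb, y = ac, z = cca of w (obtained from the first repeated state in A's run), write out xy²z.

cbacaccca

xy^2z = cb·ac·ac·cca = cbacaccca.
Reading y = ac takes A from p6 back to p6, so after x·y·y the machine is still in p6, and z then leads to the accepting state p3. Hence cbacaccca ∈ L(A).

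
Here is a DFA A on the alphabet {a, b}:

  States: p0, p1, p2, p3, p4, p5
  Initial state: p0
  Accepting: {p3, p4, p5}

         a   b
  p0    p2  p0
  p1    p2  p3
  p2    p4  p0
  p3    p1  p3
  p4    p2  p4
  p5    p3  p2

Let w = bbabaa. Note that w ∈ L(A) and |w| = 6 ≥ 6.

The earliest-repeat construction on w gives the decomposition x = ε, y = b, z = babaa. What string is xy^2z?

bbbabaa

xy^2z = ε·b·b·babaa = bbbabaa.
Reading y = b takes A from p0 back to p0, so after x·y·y the machine is still in p0, and z then leads to the accepting state p4. Hence bbbabaa ∈ L(A).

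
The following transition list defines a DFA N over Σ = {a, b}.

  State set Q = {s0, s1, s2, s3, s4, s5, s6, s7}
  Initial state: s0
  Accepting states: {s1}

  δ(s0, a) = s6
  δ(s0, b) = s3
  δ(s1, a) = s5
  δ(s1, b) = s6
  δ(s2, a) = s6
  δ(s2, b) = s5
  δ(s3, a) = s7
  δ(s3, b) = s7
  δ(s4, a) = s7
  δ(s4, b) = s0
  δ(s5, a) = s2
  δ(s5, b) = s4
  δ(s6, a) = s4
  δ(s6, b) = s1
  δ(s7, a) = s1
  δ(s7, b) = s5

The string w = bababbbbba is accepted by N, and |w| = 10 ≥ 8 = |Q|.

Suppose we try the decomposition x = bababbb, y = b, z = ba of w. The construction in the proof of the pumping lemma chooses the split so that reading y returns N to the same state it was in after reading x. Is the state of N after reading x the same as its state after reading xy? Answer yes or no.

no

State sequence: s0 -b-> s3 -a-> s7 -b-> s5 -a-> s2 -b-> s5 -b-> s4 -b-> s0 -b-> s3

After x (step 7): s0. After xy (step 8): s3.
They differ (s0 ≠ s3), so y is not a cycle from the state after x; this split is not the one the pumping-lemma construction produces, and pumping y need not keep the string in L(N).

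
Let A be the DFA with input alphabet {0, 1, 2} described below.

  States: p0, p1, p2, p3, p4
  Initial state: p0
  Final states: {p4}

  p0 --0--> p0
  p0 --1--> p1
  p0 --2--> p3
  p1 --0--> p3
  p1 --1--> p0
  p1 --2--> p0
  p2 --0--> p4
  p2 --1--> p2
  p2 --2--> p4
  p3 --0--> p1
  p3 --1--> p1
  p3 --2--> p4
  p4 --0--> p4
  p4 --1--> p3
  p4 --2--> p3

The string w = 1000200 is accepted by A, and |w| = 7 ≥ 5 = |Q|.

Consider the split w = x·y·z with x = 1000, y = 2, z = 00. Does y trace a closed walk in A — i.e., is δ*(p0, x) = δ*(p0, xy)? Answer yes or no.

State sequence: p0 -1-> p1 -0-> p3 -0-> p1 -0-> p3 -2-> p4

After x (step 4): p3. After xy (step 5): p4.
They differ (p3 ≠ p4), so y is not a cycle from the state after x; this split is not the one the pumping-lemma construction produces, and pumping y need not keep the string in L(A).

no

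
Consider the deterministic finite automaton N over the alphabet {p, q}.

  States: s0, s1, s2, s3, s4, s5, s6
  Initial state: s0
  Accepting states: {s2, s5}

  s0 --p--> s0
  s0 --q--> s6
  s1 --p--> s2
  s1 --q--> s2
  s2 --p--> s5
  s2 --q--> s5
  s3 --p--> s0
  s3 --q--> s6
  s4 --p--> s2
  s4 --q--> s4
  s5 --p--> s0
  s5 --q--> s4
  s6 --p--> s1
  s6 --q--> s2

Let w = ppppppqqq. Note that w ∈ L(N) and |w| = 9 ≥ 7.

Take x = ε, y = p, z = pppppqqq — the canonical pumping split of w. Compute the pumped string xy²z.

pppppppqqq

xy^2z = ε·p·p·pppppqqq = pppppppqqq.
Reading y = p takes N from s0 back to s0, so after x·y·y the machine is still in s0, and z then leads to the accepting state s5. Hence pppppppqqq ∈ L(N).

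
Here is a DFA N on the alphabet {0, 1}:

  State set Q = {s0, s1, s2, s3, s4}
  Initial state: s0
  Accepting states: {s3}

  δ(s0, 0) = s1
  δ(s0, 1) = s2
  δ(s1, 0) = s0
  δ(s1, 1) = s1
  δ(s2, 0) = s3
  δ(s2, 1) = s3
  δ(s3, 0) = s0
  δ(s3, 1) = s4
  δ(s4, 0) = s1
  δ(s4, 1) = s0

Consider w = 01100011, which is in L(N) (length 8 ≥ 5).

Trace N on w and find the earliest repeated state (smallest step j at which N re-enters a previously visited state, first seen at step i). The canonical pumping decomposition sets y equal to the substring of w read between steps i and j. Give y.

Run of N on w = 0 1 1 0 0 0 1 1:
  step 0: s0  (start)
  step 1: s1  (read 0: s0→s1)
  step 2: s1  (read 1: s1→s1)   ← first repeat (s1 seen earlier)
  step 3: s1  (read 1: s1→s1)
  step 4: s0  (read 0: s1→s0)
  step 5: s1  (read 0: s0→s1)
  step 6: s0  (read 0: s1→s0)
  step 7: s2  (read 1: s0→s2)
  step 8: s3  (read 1: s2→s3)

So i = 1, j = 2, giving x = w[0:1] = 0, y = w[1:2] = 1, z = w[2:8] = 100011.
Check: |xy| = 2 ≤ 5 and |y| = 1 ≥ 1. Reading y takes N from s1 back to s1, so every xyⁱz is accepted.

1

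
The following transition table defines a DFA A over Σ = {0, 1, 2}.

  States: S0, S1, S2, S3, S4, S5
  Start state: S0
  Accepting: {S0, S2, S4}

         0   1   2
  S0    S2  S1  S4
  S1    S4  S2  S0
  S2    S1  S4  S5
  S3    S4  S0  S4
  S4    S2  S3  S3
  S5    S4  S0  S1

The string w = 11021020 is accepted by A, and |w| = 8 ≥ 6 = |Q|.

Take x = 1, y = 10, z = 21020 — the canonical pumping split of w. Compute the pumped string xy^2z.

xy^2z = 1·10·10·21020 = 1101021020.
Reading y = 10 takes A from S1 back to S1, so after x·y·y the machine is still in S1, and z then leads to the accepting state S4. Hence 1101021020 ∈ L(A).

1101021020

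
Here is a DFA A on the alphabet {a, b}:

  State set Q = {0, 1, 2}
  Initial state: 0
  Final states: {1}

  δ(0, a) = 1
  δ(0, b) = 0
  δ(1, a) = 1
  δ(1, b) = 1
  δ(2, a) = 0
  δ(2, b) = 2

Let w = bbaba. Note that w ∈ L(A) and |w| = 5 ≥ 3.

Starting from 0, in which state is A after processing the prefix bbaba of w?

State sequence: 0 -b-> 0 -b-> 0 -a-> 1 -b-> 1 -a-> 1

After reading 5 characters, A is in state 1.

1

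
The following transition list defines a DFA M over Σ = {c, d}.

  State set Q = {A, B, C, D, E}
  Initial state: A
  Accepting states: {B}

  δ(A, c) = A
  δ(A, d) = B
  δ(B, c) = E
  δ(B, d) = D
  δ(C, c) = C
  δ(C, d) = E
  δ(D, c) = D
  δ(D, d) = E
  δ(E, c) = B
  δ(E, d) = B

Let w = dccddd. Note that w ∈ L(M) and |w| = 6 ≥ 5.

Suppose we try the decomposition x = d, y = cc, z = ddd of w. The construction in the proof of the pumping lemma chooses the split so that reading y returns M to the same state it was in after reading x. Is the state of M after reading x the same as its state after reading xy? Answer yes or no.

State sequence: A -d-> B -c-> E -c-> B

After x (step 1): B. After xy (step 3): B.
They match, so y = cc drives M around a cycle from B back to itself; pumping y any number of times keeps M in B before reading z, and xyⁱz ∈ L(M) for every i ≥ 0.

yes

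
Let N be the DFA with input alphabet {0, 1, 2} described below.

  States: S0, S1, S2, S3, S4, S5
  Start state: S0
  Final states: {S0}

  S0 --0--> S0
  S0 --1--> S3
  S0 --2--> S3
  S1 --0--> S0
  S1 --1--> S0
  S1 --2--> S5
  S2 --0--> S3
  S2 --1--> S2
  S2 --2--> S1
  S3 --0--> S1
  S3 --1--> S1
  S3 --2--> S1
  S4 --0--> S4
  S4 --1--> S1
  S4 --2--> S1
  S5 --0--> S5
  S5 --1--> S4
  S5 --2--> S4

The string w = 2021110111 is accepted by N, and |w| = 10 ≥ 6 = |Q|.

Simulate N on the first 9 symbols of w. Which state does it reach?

S1

State sequence: S0 -2-> S3 -0-> S1 -2-> S5 -1-> S4 -1-> S1 -1-> S0 -0-> S0 -1-> S3 -1-> S1

After reading 9 characters, N is in state S1.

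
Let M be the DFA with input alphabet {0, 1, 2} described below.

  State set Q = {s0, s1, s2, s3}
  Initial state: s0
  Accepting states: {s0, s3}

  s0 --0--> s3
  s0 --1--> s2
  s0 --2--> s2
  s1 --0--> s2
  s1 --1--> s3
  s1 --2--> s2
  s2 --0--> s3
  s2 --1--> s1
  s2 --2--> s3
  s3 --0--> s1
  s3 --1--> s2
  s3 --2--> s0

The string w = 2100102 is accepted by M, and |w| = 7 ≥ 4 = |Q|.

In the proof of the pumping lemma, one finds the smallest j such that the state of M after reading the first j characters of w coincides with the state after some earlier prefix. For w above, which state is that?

Run of M on w = 2 1 0 0 1 0 2:
  step 0: s0  (start)
  step 1: s2  (read 2: s0→s2)
  step 2: s1  (read 1: s2→s1)
  step 3: s2  (read 0: s1→s2)   ← first repeat (s2 seen earlier)
  step 4: s3  (read 0: s2→s3)
  step 5: s2  (read 1: s3→s2)
  step 6: s3  (read 0: s2→s3)
  step 7: s0  (read 2: s3→s0)

The earliest repeat is at step j = 3: M is in s2, which it already visited at step i = 1.
Pumping length from the standard proof: p = 4 (the number of states). The repeated state found above gives |xy| = j ≤ 4 and |y| = j − i ≥ 1.

s2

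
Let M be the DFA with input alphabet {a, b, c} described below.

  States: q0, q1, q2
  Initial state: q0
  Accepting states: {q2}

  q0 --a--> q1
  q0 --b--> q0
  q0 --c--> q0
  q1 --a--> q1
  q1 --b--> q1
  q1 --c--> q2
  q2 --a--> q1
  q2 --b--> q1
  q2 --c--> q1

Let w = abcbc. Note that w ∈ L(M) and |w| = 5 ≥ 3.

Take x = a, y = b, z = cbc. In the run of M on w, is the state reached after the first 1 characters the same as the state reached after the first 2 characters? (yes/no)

Run of M on the first 2 characters of w = a b:
  step 0: q0  (start)
  step 1: q1  (read a: q0→q1)
  step 2: q1  (read b: q1→q1)

After x (step 1): q1. After xy (step 2): q1.
They match, so y = b drives M around a cycle from q1 back to itself; pumping y any number of times keeps M in q1 before reading z, and xyⁱz ∈ L(M) for every i ≥ 0.

yes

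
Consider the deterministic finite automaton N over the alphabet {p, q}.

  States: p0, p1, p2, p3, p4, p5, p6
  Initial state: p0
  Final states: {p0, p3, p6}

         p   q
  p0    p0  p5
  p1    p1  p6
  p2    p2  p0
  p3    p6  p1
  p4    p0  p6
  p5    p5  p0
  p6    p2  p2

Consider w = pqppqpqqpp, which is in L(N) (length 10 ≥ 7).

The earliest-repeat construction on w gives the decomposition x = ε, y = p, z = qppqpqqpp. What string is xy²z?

xy^2z = ε·p·p·qppqpqqpp = ppqppqpqqpp.
Reading y = p takes N from p0 back to p0, so after x·y·y the machine is still in p0, and z then leads to the accepting state p0. Hence ppqppqpqqpp ∈ L(N).

ppqppqpqqpp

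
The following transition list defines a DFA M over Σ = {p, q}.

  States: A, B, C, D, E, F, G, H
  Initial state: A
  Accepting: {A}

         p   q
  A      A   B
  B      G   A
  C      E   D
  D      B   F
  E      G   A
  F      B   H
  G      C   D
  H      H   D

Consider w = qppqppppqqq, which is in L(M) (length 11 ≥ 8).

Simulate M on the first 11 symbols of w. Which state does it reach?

A

Run of M on the first 11 characters of w = q p p q p p p p q q q:
  step 0: A  (start)
  step 1: B  (read q: A→B)
  step 2: G  (read p: B→G)
  step 3: C  (read p: G→C)
  step 4: D  (read q: C→D)
  step 5: B  (read p: D→B)
  step 6: G  (read p: B→G)
  step 7: C  (read p: G→C)
  step 8: E  (read p: C→E)
  step 9: A  (read q: E→A)
  step 10: B  (read q: A→B)
  step 11: A  (read q: B→A)

After reading 11 characters, M is in state A.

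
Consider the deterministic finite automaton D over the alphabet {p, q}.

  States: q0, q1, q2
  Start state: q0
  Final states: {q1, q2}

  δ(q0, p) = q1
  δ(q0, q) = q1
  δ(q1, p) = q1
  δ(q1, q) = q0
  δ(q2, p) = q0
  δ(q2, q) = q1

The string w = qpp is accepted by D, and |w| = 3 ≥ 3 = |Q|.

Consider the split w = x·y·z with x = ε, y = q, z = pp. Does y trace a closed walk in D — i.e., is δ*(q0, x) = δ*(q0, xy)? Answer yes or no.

Run of D on the first 1 characters of w = q:
  step 0: q0  (start)
  step 1: q1  (read q: q0→q1)

After x (step 0): q0. After xy (step 1): q1.
They differ (q0 ≠ q1), so y is not a cycle from the state after x; this split is not the one the pumping-lemma construction produces, and pumping y need not keep the string in L(D).

no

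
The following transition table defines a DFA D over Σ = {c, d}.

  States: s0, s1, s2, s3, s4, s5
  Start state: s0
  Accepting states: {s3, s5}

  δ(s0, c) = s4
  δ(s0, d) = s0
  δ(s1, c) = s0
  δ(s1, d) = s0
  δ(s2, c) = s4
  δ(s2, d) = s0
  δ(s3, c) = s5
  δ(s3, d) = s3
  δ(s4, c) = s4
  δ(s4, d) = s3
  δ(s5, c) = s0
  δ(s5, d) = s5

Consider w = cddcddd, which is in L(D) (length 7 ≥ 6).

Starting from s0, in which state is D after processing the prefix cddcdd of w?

State sequence: s0 -c-> s4 -d-> s3 -d-> s3 -c-> s5 -d-> s5 -d-> s5

After reading 6 characters, D is in state s5.
(This kind of state-tracing is the core of the pumping-lemma construction: with 6 states, pigeonhole forces a repeat within the first 6 steps.)

s5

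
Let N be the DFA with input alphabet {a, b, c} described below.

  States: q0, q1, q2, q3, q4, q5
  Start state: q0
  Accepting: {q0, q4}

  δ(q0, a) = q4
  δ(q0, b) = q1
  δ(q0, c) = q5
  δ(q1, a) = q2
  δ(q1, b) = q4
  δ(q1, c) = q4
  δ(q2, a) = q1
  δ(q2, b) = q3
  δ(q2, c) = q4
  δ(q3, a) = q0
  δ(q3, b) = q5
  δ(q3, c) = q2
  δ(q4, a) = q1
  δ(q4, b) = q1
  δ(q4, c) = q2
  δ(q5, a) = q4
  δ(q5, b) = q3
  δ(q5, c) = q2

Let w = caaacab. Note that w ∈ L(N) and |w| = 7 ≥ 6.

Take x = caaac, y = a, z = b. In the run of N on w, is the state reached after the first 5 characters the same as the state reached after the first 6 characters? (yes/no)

State sequence: q0 -c-> q5 -a-> q4 -a-> q1 -a-> q2 -c-> q4 -a-> q1

After x (step 5): q4. After xy (step 6): q1.
They differ (q4 ≠ q1), so y is not a cycle from the state after x; this split is not the one the pumping-lemma construction produces, and pumping y need not keep the string in L(N).

no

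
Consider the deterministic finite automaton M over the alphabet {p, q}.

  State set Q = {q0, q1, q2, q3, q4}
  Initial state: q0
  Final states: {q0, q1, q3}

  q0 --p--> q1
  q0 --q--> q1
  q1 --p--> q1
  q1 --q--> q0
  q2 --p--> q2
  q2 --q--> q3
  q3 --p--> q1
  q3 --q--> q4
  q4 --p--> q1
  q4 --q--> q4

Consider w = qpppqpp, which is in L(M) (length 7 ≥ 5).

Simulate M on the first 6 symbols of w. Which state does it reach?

q1

State sequence: q0 -q-> q1 -p-> q1 -p-> q1 -p-> q1 -q-> q0 -p-> q1

After reading 6 characters, M is in state q1.
(This kind of state-tracing is the core of the pumping-lemma construction: with 5 states, pigeonhole forces a repeat within the first 5 steps.)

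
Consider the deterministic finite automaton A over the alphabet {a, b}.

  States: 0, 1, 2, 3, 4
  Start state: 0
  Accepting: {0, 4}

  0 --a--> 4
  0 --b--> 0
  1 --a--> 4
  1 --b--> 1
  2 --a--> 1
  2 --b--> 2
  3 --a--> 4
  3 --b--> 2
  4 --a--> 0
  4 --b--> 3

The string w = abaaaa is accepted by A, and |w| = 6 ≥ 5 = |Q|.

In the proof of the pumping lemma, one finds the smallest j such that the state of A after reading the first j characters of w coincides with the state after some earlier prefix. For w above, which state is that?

4

State sequence: 0 -a-> 4 -b-> 3 -a-> 4 -a-> 0 -a-> 4 -a-> 0
First repeat at step 3: 4 was already visited.

The earliest repeat is at step j = 3: A is in 4, which it already visited at step i = 1.
Pumping length from the standard proof: p = 5 (the number of states). The repeated state found above gives |xy| = j ≤ 5 and |y| = j − i ≥ 1.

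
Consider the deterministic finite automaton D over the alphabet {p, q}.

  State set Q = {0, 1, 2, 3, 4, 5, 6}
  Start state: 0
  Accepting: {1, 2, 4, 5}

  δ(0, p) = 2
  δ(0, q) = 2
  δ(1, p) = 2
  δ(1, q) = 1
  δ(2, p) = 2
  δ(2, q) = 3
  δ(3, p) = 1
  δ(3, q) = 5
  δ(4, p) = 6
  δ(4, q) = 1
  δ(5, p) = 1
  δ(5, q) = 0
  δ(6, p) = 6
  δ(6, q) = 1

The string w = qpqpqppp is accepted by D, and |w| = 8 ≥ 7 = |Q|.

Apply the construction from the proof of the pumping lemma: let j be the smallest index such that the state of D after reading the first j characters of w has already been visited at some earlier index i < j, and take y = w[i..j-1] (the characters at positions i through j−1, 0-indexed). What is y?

State sequence: 0 -q-> 2 -p-> 2 -q-> 3 -p-> 1 -q-> 1 -p-> 2 -p-> 2 -p-> 2
First repeat at step 2: 2 was already visited.

So i = 1, j = 2, giving x = w[0:1] = q, y = w[1:2] = p, z = w[2:8] = qpqppp.
Check: |xy| = 2 ≤ 7 and |y| = 1 ≥ 1. Reading y takes D from 2 back to 2, so every xyⁱz is accepted.

p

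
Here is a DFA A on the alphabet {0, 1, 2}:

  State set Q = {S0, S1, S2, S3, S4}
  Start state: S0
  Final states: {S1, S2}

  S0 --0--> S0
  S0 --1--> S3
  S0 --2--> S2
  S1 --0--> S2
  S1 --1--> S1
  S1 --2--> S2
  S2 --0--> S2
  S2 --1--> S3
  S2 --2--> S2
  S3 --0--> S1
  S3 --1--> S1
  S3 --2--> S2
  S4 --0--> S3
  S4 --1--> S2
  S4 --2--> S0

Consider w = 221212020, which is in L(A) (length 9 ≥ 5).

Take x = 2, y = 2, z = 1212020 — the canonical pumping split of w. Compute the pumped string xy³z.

xy^3z = 2·2·2·2·1212020 = 22221212020.
Reading y = 2 takes A from S2 back to S2, so after x·y·y·y the machine is still in S2, and z then leads to the accepting state S2. Hence 22221212020 ∈ L(A).

22221212020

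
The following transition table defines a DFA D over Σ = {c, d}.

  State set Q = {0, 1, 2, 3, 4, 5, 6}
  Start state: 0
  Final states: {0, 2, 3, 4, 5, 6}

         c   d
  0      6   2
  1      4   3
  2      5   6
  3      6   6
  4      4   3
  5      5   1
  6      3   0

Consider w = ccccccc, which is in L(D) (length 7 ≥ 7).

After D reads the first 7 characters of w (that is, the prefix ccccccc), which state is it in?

6

Run of D on the first 7 characters of w = c c c c c c c:
  step 0: 0  (start)
  step 1: 6  (read c: 0→6)
  step 2: 3  (read c: 6→3)
  step 3: 6  (read c: 3→6)
  step 4: 3  (read c: 6→3)
  step 5: 6  (read c: 3→6)
  step 6: 3  (read c: 6→3)
  step 7: 6  (read c: 3→6)

After reading 7 characters, D is in state 6.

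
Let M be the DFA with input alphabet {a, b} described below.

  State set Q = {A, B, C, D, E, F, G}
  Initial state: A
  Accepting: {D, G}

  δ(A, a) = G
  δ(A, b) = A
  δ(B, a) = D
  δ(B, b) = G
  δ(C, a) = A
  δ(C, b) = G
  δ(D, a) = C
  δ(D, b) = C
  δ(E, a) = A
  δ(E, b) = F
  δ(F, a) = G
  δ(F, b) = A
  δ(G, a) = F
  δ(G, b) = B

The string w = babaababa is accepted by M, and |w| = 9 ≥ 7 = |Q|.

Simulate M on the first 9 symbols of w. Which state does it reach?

Run of M on the first 9 characters of w = b a b a a b a b a:
  step 0: A  (start)
  step 1: A  (read b: A→A)
  step 2: G  (read a: A→G)
  step 3: B  (read b: G→B)
  step 4: D  (read a: B→D)
  step 5: C  (read a: D→C)
  step 6: G  (read b: C→G)
  step 7: F  (read a: G→F)
  step 8: A  (read b: F→A)
  step 9: G  (read a: A→G)

After reading 9 characters, M is in state G.

G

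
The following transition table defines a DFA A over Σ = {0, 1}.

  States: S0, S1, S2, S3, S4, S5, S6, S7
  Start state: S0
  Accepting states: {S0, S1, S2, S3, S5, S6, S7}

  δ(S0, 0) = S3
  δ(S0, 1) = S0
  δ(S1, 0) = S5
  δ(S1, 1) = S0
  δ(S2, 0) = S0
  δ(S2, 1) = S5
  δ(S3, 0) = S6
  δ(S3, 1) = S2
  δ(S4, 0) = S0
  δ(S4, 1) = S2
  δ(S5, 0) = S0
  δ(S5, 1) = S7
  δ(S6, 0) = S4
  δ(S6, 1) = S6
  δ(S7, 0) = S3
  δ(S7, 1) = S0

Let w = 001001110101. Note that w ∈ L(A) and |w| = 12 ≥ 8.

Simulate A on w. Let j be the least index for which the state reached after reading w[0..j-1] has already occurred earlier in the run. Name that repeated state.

S6

State sequence: S0 -0-> S3 -0-> S6 -1-> S6 -0-> S4 -0-> S0 -1-> S0 -1-> S0 -1-> S0 -0-> S3 -1-> S2 -0-> S0 -1-> S0
First repeat at step 3: S6 was already visited.

The earliest repeat is at step j = 3: A is in S6, which it already visited at step i = 2.
Since A has 8 states, any run of length ≥ 8 visits 8+1 states, so by pigeonhole some state repeats within the first 8 steps — that repeat gives the pumpable loop.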